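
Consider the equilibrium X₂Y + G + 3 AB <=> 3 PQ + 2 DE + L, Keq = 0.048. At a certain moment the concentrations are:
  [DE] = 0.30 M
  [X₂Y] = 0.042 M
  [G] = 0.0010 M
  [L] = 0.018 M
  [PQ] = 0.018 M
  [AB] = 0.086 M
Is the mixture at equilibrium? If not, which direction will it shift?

no; Q > K, reaction proceeds in reverse

Q = [PQ]³·[DE]²·[L] / ([X₂Y]·[G]·[AB]³) = (0.018)³·(0.30)²·(0.018) / ((0.042)·(0.0010)·(0.086)³) = 0.35
Q = 0.35 > Keq = 0.048: net reverse reaction.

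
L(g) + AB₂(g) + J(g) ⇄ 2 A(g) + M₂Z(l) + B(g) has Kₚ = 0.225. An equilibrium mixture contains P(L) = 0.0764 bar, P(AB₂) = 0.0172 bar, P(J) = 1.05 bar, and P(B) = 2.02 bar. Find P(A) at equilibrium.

(M₂Z is a pure liquid — omitted from Kₚ.)
At equilibrium, Kₚ = P(A)²·P(B) / (P(L)·P(AB₂)·P(J)) = 0.225.
(P(A))²·(2.02) / ((0.0764)·(0.0172)·(1.05)) = 0.225
P(A)² = 1.54×10⁻⁴ ⇒ P(A) = 0.0124 bar

P(A) = 0.0124 bar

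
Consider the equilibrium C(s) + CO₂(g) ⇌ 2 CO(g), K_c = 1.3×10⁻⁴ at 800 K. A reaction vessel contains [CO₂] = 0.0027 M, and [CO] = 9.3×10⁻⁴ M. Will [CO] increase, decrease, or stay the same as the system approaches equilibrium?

(C is a pure solid — omitted from Q_c.)
Q_c = [CO]² / [CO₂] = (9.3×10⁻⁴)² / (0.0027) = 3.2×10⁻⁴
Q_c = 3.2×10⁻⁴ > K_c = 1.3×10⁻⁴: net reverse reaction.
CO is a product, so it decreases.

decrease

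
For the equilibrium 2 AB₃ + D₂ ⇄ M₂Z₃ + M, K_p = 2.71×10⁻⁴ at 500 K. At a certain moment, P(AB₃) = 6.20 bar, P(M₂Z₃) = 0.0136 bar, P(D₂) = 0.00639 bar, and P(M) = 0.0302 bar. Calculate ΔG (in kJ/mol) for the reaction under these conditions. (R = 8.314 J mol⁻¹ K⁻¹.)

Q_p = P(M₂Z₃)·P(M) / (P(AB₃)²·P(D₂)) = (0.0136)·(0.0302) / ((6.20)²·(0.00639)) = 0.00167
ΔG = RT ln(Q_p/K_p) = (8.314 J mol⁻¹ K⁻¹)(500 K) × ln(0.00167/2.71×10⁻⁴)
   = (4.157 kJ/mol)(1.818) = 7.56 kJ/mol
ΔG > 0, so the forward reaction is non-spontaneous (proceeds in reverse).

ΔG = 7.56 kJ/mol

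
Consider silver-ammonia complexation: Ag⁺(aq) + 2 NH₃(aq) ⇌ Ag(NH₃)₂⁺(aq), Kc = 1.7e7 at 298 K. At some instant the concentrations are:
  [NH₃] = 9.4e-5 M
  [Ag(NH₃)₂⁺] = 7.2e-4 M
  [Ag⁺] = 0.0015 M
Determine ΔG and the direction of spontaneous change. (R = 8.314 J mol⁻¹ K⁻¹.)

ΔG = 2.88 kJ/mol; the forward reaction is non-spontaneous

Qc = [Ag(NH₃)₂⁺] / ([Ag⁺]·[NH₃]²) = (7.2e-4) / ((0.0015)·(9.4e-5)²) = 5.43e7
ΔG = RT ln(Qc/Kc) = (8.314 J mol⁻¹ K⁻¹)(298 K) × ln(5.43e7/1.7e7)
   = (2.478 kJ/mol)(1.161) = 2.88 kJ/mol
ΔG > 0, so the forward reaction is non-spontaneous (proceeds in reverse).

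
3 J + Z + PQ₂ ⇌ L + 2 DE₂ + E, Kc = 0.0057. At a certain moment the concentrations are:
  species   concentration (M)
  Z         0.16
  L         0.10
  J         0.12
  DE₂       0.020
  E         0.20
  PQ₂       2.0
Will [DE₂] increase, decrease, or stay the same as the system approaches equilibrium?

decrease

Qc = [L]·[DE₂]²·[E] / ([J]³·[Z]·[PQ₂]) = (0.10)·(0.020)²·(0.20) / ((0.12)³·(0.16)·(2.0)) = 0.014
Qc = 0.014 > Kc = 0.0057: net reverse reaction.
DE₂ is a product, so it decreases.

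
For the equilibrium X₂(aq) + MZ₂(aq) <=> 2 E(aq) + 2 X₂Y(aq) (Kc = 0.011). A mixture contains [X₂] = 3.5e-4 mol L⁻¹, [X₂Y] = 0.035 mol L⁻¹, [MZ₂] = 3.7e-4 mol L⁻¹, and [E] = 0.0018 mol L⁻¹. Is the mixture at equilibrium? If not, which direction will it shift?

no; Q > K, reaction proceeds in reverse

Qc = [E]²·[X₂Y]² / ([X₂]·[MZ₂]) = (0.0018)²·(0.035)² / ((3.5e-4)·(3.7e-4)) = 0.031
Qc = 0.031 > Kc = 0.011: net reverse reaction.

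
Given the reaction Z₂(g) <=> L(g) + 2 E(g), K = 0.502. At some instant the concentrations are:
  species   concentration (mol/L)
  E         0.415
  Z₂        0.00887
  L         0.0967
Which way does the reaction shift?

in the reverse direction

Q = [L]·[E]² / [Z₂] = (0.0967)·(0.415)² / (0.00887) = 1.88
Q = 1.88 > K = 0.502, so the reverse reaction proceeds.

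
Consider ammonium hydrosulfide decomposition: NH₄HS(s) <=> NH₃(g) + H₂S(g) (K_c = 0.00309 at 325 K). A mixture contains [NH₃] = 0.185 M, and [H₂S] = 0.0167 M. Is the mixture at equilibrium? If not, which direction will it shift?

yes, at equilibrium

(NH₄HS is a pure solid — omitted from Q_c.)
Q_c = [NH₃]·[H₂S] = (0.185)·(0.0167) = 0.00309
Q_c = 0.00309 = K_c; the system is at equilibrium.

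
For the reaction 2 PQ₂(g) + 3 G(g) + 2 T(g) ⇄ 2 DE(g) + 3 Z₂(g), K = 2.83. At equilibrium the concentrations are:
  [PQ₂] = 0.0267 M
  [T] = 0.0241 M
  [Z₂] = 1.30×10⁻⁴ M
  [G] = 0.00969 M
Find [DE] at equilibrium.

[DE] = 0.697 M

At equilibrium, K = [DE]²·[Z₂]³ / ([PQ₂]²·[G]³·[T]²) = 2.83.
([DE])²·(1.30×10⁻⁴)³ / ((0.0267)²·(0.00969)³·(0.0241)²) = 2.83
[DE]² = 0.485 ⇒ [DE] = 0.697 M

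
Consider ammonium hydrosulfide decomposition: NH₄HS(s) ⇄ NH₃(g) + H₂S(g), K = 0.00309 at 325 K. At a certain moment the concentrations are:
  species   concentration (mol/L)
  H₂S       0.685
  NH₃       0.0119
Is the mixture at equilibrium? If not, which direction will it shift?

no; Q > K, reaction proceeds in reverse

(NH₄HS is a pure solid — omitted from Q.)
Q = [NH₃]·[H₂S] = (0.0119)·(0.685) = 0.00815
Q = 0.00815 > K = 0.00309: net reverse reaction.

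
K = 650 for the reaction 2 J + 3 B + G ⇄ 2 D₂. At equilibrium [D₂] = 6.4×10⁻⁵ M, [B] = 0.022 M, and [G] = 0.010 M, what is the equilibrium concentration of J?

[J] = 0.0077 M

At equilibrium, K = [D₂]² / ([J]²·[B]³·[G]) = 650.
(6.4×10⁻⁵)² / (([J])²·(0.022)³·(0.010)) = 650
[J]² = 5.92×10⁻⁵ ⇒ [J] = 0.0077 M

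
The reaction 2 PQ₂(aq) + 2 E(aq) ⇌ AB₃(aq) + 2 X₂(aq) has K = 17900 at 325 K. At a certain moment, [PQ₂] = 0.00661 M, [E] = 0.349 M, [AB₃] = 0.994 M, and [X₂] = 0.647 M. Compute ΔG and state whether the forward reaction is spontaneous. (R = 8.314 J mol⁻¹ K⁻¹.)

Q = [AB₃]·[X₂]² / ([PQ₂]²·[E]²) = (0.994)·(0.647)² / ((0.00661)²·(0.349)²) = 78200
ΔG = RT ln(Q/K) = (8.314 J mol⁻¹ K⁻¹)(325 K) × ln(78200/17900)
   = (2.702 kJ/mol)(1.474) = 3.98 kJ/mol
ΔG > 0, so the forward reaction is non-spontaneous (proceeds in reverse).

ΔG = 3.98 kJ/mol; the forward reaction is non-spontaneous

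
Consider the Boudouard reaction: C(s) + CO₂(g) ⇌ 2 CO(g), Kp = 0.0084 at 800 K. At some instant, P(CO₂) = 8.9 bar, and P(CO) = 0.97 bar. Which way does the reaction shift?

to the left

(C is a pure solid — omitted from Qp.)
Qp = P(CO)² / P(CO₂) = (0.97)² / (8.9) = 0.11
Qp = 0.11 > Kp = 0.0084, so the reverse reaction proceeds.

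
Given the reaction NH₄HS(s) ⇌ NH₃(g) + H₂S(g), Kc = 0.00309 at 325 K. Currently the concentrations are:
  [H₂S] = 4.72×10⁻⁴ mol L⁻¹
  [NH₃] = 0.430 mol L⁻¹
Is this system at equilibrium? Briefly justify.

no; Q < K, reaction proceeds forward

(NH₄HS is a pure solid — omitted from Qc.)
Qc = [NH₃]·[H₂S] = (0.430)·(4.72×10⁻⁴) = 2.03×10⁻⁴
Qc = 2.03×10⁻⁴ < Kc = 0.00309: net forward reaction.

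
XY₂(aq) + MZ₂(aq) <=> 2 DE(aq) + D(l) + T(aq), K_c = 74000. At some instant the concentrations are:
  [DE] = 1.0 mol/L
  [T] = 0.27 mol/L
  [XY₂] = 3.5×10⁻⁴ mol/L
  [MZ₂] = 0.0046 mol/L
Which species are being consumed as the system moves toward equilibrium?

DE, D, T (products)

(D is a pure liquid — omitted from Q_c.)
Q_c = [DE]²·[T] / ([XY₂]·[MZ₂]) = (1.0)²·(0.27) / ((3.5×10⁻⁴)·(0.0046)) = 1.7×10⁵
Q_c = 1.7×10⁵ > K_c = 74000: net reverse reaction.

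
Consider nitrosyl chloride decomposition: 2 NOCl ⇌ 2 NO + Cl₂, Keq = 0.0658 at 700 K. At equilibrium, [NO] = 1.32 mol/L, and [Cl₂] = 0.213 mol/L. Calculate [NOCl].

At equilibrium, Keq = [NO]²·[Cl₂] / [NOCl]² = 0.0658.
(1.32)²·(0.213) / ([NOCl])² = 0.0658
[NOCl]² = 5.64 ⇒ [NOCl] = 2.37 mol/L

[NOCl] = 2.37 mol/L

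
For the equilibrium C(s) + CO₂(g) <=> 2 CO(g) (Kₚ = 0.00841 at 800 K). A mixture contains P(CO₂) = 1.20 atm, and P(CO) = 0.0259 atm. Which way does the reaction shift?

(C is a pure solid — omitted from Qₚ.)
Qₚ = P(CO)² / P(CO₂) = (0.0259)² / (1.20) = 5.59×10⁻⁴
Qₚ = 5.59×10⁻⁴ < Kₚ = 0.00841, so the forward reaction proceeds.

forward (toward products)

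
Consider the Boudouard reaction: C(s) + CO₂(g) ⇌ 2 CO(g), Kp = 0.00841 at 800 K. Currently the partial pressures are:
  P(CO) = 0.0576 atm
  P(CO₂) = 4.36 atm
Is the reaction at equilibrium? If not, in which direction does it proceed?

in the forward direction

(C is a pure solid — omitted from Qp.)
Qp = P(CO)² / P(CO₂) = (0.0576)² / (4.36) = 7.61×10⁻⁴
Qp = 7.61×10⁻⁴ < Kp = 0.00841, so the forward reaction proceeds.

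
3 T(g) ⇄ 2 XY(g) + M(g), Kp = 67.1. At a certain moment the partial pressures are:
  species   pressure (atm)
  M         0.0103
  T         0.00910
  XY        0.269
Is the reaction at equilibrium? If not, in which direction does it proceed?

Qp = P(XY)²·P(M) / P(T)³ = (0.269)²·(0.0103) / (0.00910)³ = 989
Qp = 989 > Kp = 67.1, so the reverse reaction proceeds.

toward reactants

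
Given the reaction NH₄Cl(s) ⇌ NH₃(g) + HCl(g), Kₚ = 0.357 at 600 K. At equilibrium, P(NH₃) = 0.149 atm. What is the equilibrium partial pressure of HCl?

(NH₄Cl is a pure solid — omitted from Kₚ.)
At equilibrium, Kₚ = P(NH₃)·P(HCl) = 0.357.
(0.149)·(P(HCl)) = 0.357
P(HCl) = 2.40 atm

P(HCl) = 2.40 atm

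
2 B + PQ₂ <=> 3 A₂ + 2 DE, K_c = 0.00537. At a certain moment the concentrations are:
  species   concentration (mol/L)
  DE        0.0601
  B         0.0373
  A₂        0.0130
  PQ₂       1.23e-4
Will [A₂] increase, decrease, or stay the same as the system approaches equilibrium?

Q_c = [A₂]³·[DE]² / ([B]²·[PQ₂]) = (0.0130)³·(0.0601)² / ((0.0373)²·(1.23e-4)) = 0.0464
Q_c = 0.0464 > K_c = 0.00537: net reverse reaction.
A₂ is a product, so it decreases.

decrease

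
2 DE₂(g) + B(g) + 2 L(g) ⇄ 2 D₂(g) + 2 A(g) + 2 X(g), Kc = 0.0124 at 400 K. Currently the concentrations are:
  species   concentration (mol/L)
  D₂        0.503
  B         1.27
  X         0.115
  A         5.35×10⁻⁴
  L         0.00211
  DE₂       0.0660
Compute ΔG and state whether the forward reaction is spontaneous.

Qc = [D₂]²·[A]²·[X]² / ([DE₂]²·[B]·[L]²) = (0.503)²·(5.35×10⁻⁴)²·(0.115)² / ((0.0660)²·(1.27)·(0.00211)²) = 0.0389
ΔG = RT ln(Qc/Kc) = (8.314 J mol⁻¹ K⁻¹)(400 K) × ln(0.0389/0.0124)
   = (3.326 kJ/mol)(1.143) = 3.80 kJ/mol
ΔG > 0, so the forward reaction is non-spontaneous (proceeds in reverse).

ΔG = 3.80 kJ/mol; the forward reaction is non-spontaneous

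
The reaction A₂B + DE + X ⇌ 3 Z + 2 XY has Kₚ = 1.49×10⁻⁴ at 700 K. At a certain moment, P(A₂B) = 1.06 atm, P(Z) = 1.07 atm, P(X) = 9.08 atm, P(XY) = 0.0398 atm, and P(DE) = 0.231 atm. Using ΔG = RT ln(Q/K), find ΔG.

ΔG = 10.3 kJ/mol

Qₚ = P(Z)³·P(XY)² / (P(A₂B)·P(DE)·P(X)) = (1.07)³·(0.0398)² / ((1.06)·(0.231)·(9.08)) = 8.73×10⁻⁴
ΔG = RT ln(Qₚ/Kₚ) = (8.314 J mol⁻¹ K⁻¹)(700 K) × ln(8.73×10⁻⁴/1.49×10⁻⁴)
   = (5.820 kJ/mol)(1.768) = 10.3 kJ/mol
ΔG > 0, so the forward reaction is non-spontaneous (proceeds in reverse).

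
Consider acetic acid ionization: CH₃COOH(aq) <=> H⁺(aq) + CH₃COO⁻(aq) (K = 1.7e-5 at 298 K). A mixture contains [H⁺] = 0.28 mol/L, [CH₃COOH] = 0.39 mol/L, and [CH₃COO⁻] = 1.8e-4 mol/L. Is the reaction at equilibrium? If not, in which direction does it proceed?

Q = [H⁺]·[CH₃COO⁻] / [CH₃COOH] = (0.28)·(1.8e-4) / (0.39) = 1.3e-4
Q = 1.3e-4 > K = 1.7e-5, so the reverse reaction proceeds.

reverse (toward reactants)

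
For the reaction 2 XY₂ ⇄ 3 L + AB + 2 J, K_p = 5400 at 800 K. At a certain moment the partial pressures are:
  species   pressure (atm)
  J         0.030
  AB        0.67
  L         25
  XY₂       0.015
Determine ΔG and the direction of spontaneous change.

Q_p = P(L)³·P(AB)·P(J)² / P(XY₂)² = (25)³·(0.67)·(0.030)² / (0.015)² = 41900
ΔG = RT ln(Q_p/K_p) = (8.314 J mol⁻¹ K⁻¹)(800 K) × ln(41900/5400)
   = (6.651 kJ/mol)(2.049) = 13.6 kJ/mol
ΔG > 0, so the forward reaction is non-spontaneous (proceeds in reverse).

ΔG = 13.6 kJ/mol; the forward reaction is non-spontaneous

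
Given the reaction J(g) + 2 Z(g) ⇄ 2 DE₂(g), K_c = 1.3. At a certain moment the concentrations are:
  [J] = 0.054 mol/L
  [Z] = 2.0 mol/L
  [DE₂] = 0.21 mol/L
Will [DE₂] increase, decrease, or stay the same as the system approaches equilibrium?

increase

Q_c = [DE₂]² / ([J]·[Z]²) = (0.21)² / ((0.054)·(2.0)²) = 0.20
Q_c = 0.20 < K_c = 1.3: net forward reaction.
DE₂ is a product, so it increases.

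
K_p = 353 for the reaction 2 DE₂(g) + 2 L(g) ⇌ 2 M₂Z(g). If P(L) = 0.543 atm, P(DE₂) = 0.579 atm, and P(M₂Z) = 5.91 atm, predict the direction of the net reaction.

neither direction; the system is at equilibrium

Q_p = P(M₂Z)² / (P(DE₂)²·P(L)²) = (5.91)² / ((0.579)²·(0.543)²) = 353
Q_p = 353 = K_p, so the system is already at equilibrium.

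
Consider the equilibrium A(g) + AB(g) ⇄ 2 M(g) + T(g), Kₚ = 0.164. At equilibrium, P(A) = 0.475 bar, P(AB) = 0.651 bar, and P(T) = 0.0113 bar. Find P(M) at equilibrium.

P(M) = 2.12 bar

At equilibrium, Kₚ = P(M)²·P(T) / (P(A)·P(AB)) = 0.164.
(P(M))²·(0.0113) / ((0.475)·(0.651)) = 0.164
P(M)² = 4.49 ⇒ P(M) = 2.12 bar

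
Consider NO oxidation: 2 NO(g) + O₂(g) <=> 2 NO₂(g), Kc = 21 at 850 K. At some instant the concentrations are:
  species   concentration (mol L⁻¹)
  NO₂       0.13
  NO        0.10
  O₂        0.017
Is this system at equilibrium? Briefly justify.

no; Q > K, reaction proceeds in reverse

Qc = [NO₂]² / ([NO]²·[O₂]) = (0.13)² / ((0.10)²·(0.017)) = 99
Qc = 99 > Kc = 21: net reverse reaction.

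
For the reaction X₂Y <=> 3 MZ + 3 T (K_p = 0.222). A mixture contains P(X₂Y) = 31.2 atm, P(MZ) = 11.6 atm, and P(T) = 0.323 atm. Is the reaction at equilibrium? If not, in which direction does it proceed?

in the reverse direction

Q_p = P(MZ)³·P(T)³ / P(X₂Y) = (11.6)³·(0.323)³ / (31.2) = 1.69
Q_p = 1.69 > K_p = 0.222, so the reverse reaction proceeds.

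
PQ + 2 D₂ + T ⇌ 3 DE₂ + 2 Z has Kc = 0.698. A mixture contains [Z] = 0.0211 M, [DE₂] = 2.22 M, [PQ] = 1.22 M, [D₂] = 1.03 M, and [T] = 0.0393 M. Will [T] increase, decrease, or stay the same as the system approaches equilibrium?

decrease

Qc = [DE₂]³·[Z]² / ([PQ]·[D₂]²·[T]) = (2.22)³·(0.0211)² / ((1.22)·(1.03)²·(0.0393)) = 0.0958
Qc = 0.0958 < Kc = 0.698: net forward reaction.
T is a reactant, so it decreases.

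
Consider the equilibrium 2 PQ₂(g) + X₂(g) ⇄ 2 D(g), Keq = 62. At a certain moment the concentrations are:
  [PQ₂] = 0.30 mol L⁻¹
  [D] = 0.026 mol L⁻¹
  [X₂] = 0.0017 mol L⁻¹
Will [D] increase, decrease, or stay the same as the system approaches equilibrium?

increase

Q = [D]² / ([PQ₂]²·[X₂]) = (0.026)² / ((0.30)²·(0.0017)) = 4.4
Q = 4.4 < Keq = 62: net forward reaction.
D is a product, so it increases.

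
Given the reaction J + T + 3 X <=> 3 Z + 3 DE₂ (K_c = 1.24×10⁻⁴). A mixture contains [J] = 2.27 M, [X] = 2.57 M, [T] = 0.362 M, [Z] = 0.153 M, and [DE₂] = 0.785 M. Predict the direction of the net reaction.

no net change (already at equilibrium)

Q_c = [Z]³·[DE₂]³ / ([J]·[T]·[X]³) = (0.153)³·(0.785)³ / ((2.27)·(0.362)·(2.57)³) = 1.24×10⁻⁴
Q_c = 1.24×10⁻⁴ = K_c, so the system is already at equilibrium.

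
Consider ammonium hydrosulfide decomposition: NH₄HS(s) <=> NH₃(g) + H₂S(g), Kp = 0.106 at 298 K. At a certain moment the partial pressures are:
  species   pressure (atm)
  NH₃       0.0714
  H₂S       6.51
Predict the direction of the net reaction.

(NH₄HS is a pure solid — omitted from Qp.)
Qp = P(NH₃)·P(H₂S) = (0.0714)·(6.51) = 0.465
Qp = 0.465 > Kp = 0.106, so the reverse reaction proceeds.

toward reactants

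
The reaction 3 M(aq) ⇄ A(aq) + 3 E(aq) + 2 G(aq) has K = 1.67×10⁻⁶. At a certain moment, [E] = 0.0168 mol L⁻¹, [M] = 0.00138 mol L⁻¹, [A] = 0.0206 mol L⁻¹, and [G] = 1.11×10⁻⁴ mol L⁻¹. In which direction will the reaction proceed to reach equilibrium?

Q = [A]·[E]³·[G]² / [M]³ = (0.0206)·(0.0168)³·(1.11×10⁻⁴)² / (0.00138)³ = 4.58×10⁻⁷
Q = 4.58×10⁻⁷ < K = 1.67×10⁻⁶, so the forward reaction proceeds.

in the forward direction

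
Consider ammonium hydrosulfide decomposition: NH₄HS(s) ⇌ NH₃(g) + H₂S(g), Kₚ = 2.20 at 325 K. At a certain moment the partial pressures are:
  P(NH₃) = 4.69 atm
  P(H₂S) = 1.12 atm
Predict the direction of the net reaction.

(NH₄HS is a pure solid — omitted from Qₚ.)
Qₚ = P(NH₃)·P(H₂S) = (4.69)·(1.12) = 5.25
Qₚ = 5.25 > Kₚ = 2.20, so the reverse reaction proceeds.

in the reverse direction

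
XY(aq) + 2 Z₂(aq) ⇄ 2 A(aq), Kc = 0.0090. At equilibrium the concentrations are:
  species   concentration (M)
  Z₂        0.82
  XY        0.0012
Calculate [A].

[A] = 0.0027 M

At equilibrium, Kc = [A]² / ([XY]·[Z₂]²) = 0.0090.
([A])² / ((0.0012)·(0.82)²) = 0.0090
[A]² = 7.26×10⁻⁶ ⇒ [A] = 0.0027 M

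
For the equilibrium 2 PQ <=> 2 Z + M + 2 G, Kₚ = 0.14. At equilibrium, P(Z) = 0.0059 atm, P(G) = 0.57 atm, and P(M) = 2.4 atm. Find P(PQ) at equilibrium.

At equilibrium, Kₚ = P(Z)²·P(M)·P(G)² / P(PQ)² = 0.14.
(0.0059)²·(2.4)·(0.57)² / (P(PQ))² = 0.14
P(PQ)² = 1.94e-4 ⇒ P(PQ) = 0.014 atm

P(PQ) = 0.014 atm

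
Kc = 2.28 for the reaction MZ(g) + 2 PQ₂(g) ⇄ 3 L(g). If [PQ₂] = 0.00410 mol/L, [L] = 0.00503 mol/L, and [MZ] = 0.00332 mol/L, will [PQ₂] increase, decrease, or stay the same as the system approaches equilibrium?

stay the same

Qc = [L]³ / ([MZ]·[PQ₂]²) = (0.00503)³ / ((0.00332)·(0.00410)²) = 2.28
Qc = 2.28 = Kc; the system is at equilibrium.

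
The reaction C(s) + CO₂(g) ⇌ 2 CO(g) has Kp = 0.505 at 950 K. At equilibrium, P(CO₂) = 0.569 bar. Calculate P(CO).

P(CO) = 0.536 bar

(C is a pure solid — omitted from Kp.)
At equilibrium, Kp = P(CO)² / P(CO₂) = 0.505.
(P(CO))² / (0.569) = 0.505
P(CO)² = 0.287 ⇒ P(CO) = 0.536 bar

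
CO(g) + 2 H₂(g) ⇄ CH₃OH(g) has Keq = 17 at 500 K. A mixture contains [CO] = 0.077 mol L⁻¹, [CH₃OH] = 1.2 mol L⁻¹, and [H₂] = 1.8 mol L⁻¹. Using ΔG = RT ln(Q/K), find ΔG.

ΔG = -5.25 kJ/mol

Q = [CH₃OH] / ([CO]·[H₂]²) = (1.2) / ((0.077)·(1.8)²) = 4.81
ΔG = RT ln(Q/Keq) = (8.314 J mol⁻¹ K⁻¹)(500 K) × ln(4.81/17)
   = (4.157 kJ/mol)(-1.263) = -5.25 kJ/mol
ΔG < 0, so the forward reaction is spontaneous (proceeds forward).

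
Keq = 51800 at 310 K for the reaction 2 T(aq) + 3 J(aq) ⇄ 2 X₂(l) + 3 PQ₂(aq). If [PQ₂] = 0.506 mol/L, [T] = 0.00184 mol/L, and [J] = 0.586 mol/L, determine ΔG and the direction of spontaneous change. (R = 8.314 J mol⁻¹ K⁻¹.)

ΔG = 3.35 kJ/mol; the forward reaction is non-spontaneous

(X₂ is a pure liquid — omitted from Q.)
Q = [PQ₂]³ / ([T]²·[J]³) = (0.506)³ / ((0.00184)²·(0.586)³) = 1.90×10⁵
ΔG = RT ln(Q/Keq) = (8.314 J mol⁻¹ K⁻¹)(310 K) × ln(1.90×10⁵/51800)
   = (2.577 kJ/mol)(1.300) = 3.35 kJ/mol
ΔG > 0, so the forward reaction is non-spontaneous (proceeds in reverse).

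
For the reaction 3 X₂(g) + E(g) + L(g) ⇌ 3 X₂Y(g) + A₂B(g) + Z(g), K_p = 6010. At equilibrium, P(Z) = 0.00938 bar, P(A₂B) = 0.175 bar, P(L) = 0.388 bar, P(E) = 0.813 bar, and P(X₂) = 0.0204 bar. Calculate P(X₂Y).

At equilibrium, K_p = P(X₂Y)³·P(A₂B)·P(Z) / (P(X₂)³·P(E)·P(L)) = 6010.
(P(X₂Y))³·(0.175)·(0.00938) / ((0.0204)³·(0.813)·(0.388)) = 6010
P(X₂Y)³ = 9.80 ⇒ P(X₂Y) = 2.14 bar

P(X₂Y) = 2.14 bar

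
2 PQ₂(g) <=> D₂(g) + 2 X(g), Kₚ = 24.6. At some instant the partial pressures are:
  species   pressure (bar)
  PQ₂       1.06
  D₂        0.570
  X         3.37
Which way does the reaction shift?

toward products

Qₚ = P(D₂)·P(X)² / P(PQ₂)² = (0.570)·(3.37)² / (1.06)² = 5.76
Qₚ = 5.76 < Kₚ = 24.6, so the forward reaction proceeds.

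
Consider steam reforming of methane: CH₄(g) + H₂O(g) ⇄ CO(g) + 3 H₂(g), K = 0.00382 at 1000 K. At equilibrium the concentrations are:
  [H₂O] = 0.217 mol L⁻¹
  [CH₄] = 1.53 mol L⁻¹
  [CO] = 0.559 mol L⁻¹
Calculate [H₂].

At equilibrium, K = [CO]·[H₂]³ / ([CH₄]·[H₂O]) = 0.00382.
(0.559)·([H₂])³ / ((1.53)·(0.217)) = 0.00382
[H₂]³ = 0.00227 ⇒ [H₂] = 0.131 mol L⁻¹

[H₂] = 0.131 mol L⁻¹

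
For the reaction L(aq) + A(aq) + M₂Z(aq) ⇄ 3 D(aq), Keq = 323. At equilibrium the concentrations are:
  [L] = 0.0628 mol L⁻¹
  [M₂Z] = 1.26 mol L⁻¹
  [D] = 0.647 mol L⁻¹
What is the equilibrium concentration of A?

[A] = 0.0106 mol L⁻¹

At equilibrium, Keq = [D]³ / ([L]·[A]·[M₂Z]) = 323.
(0.647)³ / ((0.0628)·([A])·(1.26)) = 323
[A] = 0.0106 mol L⁻¹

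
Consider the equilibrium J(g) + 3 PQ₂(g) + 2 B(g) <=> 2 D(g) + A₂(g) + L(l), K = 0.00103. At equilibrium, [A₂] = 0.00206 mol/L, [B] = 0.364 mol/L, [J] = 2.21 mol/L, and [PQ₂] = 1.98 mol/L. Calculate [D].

[D] = 1.07 mol/L

(L is a pure liquid — omitted from K.)
At equilibrium, K = [D]²·[A₂] / ([J]·[PQ₂]³·[B]²) = 0.00103.
([D])²·(0.00206) / ((2.21)·(1.98)³·(0.364)²) = 0.00103
[D]² = 1.14 ⇒ [D] = 1.07 mol/L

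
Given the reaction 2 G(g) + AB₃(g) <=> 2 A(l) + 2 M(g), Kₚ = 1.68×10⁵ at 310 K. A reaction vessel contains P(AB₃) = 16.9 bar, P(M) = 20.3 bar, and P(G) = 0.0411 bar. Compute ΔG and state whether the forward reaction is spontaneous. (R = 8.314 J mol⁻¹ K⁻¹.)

(A is a pure liquid — omitted from Qₚ.)
Qₚ = P(M)² / (P(G)²·P(AB₃)) = (20.3)² / ((0.0411)²·(16.9)) = 14400
ΔG = RT ln(Qₚ/Kₚ) = (8.314 J mol⁻¹ K⁻¹)(310 K) × ln(14400/1.68×10⁵)
   = (2.577 kJ/mol)(-2.457) = -6.33 kJ/mol
ΔG < 0, so the forward reaction is spontaneous (proceeds forward).

ΔG = -6.33 kJ/mol; the forward reaction is spontaneous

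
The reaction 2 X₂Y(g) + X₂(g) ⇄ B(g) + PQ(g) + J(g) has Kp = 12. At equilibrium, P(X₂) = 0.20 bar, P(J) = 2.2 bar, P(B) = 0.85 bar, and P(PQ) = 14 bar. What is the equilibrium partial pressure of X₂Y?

P(X₂Y) = 3.3 bar

At equilibrium, Kp = P(B)·P(PQ)·P(J) / (P(X₂Y)²·P(X₂)) = 12.
(0.85)·(14)·(2.2) / ((P(X₂Y))²·(0.20)) = 12
P(X₂Y)² = 10.9 ⇒ P(X₂Y) = 3.3 bar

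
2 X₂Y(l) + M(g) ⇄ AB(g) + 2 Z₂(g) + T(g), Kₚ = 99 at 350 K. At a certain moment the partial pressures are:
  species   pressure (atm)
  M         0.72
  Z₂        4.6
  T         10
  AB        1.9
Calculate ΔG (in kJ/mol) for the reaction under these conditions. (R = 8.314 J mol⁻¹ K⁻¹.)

(X₂Y is a pure liquid — omitted from Qₚ.)
Qₚ = P(AB)·P(Z₂)²·P(T) / P(M) = (1.9)·(4.6)²·(10) / (0.72) = 558
ΔG = RT ln(Qₚ/Kₚ) = (8.314 J mol⁻¹ K⁻¹)(350 K) × ln(558/99)
   = (2.910 kJ/mol)(1.729) = 5.03 kJ/mol
ΔG > 0, so the forward reaction is non-spontaneous (proceeds in reverse).

ΔG = 5.03 kJ/mol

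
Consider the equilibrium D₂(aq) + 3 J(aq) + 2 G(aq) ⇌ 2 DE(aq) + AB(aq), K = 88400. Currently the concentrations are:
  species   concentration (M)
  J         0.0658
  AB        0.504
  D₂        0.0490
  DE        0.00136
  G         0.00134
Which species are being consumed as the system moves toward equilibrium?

D₂, J, G (reactants)

Q = [DE]²·[AB] / ([D₂]·[J]³·[G]²) = (0.00136)²·(0.504) / ((0.0490)·(0.0658)³·(0.00134)²) = 37200
Q = 37200 < K = 88400: net forward reaction.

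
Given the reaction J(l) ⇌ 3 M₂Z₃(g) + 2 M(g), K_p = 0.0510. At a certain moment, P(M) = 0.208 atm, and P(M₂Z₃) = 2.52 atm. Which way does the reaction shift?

reverse (toward reactants)

(J is a pure liquid — omitted from Q_p.)
Q_p = P(M₂Z₃)³·P(M)² = (2.52)³·(0.208)² = 0.692
Q_p = 0.692 > K_p = 0.0510, so the reverse reaction proceeds.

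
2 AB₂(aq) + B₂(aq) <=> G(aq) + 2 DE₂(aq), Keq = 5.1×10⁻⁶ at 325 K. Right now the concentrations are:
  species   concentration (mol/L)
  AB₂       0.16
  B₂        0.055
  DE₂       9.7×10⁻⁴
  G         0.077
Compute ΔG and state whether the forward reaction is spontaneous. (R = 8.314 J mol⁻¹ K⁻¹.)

Q = [G]·[DE₂]² / ([AB₂]²·[B₂]) = (0.077)·(9.7×10⁻⁴)² / ((0.16)²·(0.055)) = 5.15×10⁻⁵
ΔG = RT ln(Q/Keq) = (8.314 J mol⁻¹ K⁻¹)(325 K) × ln(5.15×10⁻⁵/5.1×10⁻⁶)
   = (2.702 kJ/mol)(2.312) = 6.25 kJ/mol
ΔG > 0, so the forward reaction is non-spontaneous (proceeds in reverse).

ΔG = 6.25 kJ/mol; the forward reaction is non-spontaneous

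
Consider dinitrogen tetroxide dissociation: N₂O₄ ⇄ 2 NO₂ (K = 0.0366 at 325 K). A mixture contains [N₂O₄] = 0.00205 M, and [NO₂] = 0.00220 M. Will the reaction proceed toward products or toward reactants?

toward products

Q = [NO₂]² / [N₂O₄] = (0.00220)² / (0.00205) = 0.00236
Q = 0.00236 < K = 0.0366, so the forward reaction proceeds.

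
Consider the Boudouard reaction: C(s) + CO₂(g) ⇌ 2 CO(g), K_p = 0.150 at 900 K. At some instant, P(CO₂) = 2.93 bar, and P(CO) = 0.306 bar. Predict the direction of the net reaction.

in the forward direction

(C is a pure solid — omitted from Q_p.)
Q_p = P(CO)² / P(CO₂) = (0.306)² / (2.93) = 0.0320
Q_p = 0.0320 < K_p = 0.150, so the forward reaction proceeds.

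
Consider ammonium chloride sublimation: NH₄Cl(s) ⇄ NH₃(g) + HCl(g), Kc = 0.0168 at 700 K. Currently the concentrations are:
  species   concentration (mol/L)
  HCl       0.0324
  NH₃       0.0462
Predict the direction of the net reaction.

(NH₄Cl is a pure solid — omitted from Qc.)
Qc = [NH₃]·[HCl] = (0.0462)·(0.0324) = 0.00150
Qc = 0.00150 < Kc = 0.0168, so the forward reaction proceeds.

to the right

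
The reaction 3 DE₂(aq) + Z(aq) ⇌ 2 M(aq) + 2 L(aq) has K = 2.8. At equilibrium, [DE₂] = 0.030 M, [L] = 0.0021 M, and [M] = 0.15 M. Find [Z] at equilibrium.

[Z] = 0.0013 M

At equilibrium, K = [M]²·[L]² / ([DE₂]³·[Z]) = 2.8.
(0.15)²·(0.0021)² / ((0.030)³·([Z])) = 2.8
[Z] = 0.00131 = 0.0013 M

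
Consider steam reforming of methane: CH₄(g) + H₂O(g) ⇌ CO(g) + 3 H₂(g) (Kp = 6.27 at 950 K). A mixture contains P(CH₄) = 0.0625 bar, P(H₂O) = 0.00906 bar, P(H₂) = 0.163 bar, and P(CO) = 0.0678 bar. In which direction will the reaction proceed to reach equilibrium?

in the forward direction

Qp = P(CO)·P(H₂)³ / (P(CH₄)·P(H₂O)) = (0.0678)·(0.163)³ / ((0.0625)·(0.00906)) = 0.519
Qp = 0.519 < Kp = 6.27, so the forward reaction proceeds.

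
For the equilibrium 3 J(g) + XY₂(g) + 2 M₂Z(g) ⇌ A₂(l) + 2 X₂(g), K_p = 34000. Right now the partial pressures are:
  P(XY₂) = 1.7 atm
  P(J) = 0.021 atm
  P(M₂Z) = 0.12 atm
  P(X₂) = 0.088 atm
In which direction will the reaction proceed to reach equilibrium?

no net change (already at equilibrium)

(A₂ is a pure liquid — omitted from Q_p.)
Q_p = P(X₂)² / (P(J)³·P(XY₂)·P(M₂Z)²) = (0.088)² / ((0.021)³·(1.7)·(0.12)²) = 34000
Q_p = 34000 = K_p, so the system is already at equilibrium.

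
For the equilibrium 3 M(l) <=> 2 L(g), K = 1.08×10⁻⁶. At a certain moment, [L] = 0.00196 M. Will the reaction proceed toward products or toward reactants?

to the left

(M is a pure liquid — omitted from Q.)
Q = [L]² = (0.00196)² = 3.84×10⁻⁶
Q = 3.84×10⁻⁶ > K = 1.08×10⁻⁶, so the reverse reaction proceeds.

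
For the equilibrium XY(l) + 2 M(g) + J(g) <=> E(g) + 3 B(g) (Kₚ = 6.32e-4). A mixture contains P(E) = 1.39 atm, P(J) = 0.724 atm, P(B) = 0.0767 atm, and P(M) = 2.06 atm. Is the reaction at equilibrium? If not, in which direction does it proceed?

(XY is a pure liquid — omitted from Qₚ.)
Qₚ = P(E)·P(B)³ / (P(M)²·P(J)) = (1.39)·(0.0767)³ / ((2.06)²·(0.724)) = 2.04e-4
Qₚ = 2.04e-4 < Kₚ = 6.32e-4, so the forward reaction proceeds.

in the forward direction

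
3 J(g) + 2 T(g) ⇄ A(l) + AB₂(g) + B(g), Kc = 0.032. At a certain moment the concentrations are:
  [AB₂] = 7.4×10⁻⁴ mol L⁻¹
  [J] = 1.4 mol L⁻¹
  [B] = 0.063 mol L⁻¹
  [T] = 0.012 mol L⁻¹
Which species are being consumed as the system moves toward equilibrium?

(A is a pure liquid — omitted from Qc.)
Qc = [AB₂]·[B] / ([J]³·[T]²) = (7.4×10⁻⁴)·(0.063) / ((1.4)³·(0.012)²) = 0.12
Qc = 0.12 > Kc = 0.032: net reverse reaction.

A, AB₂, B (products)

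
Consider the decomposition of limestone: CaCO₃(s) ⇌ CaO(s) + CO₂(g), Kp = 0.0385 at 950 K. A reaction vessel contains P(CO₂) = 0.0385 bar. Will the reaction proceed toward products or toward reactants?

(CaCO₃, CaO are pure solids — omitted from Qp.)
Qp = P(CO₂) = 0.0385
Qp = 0.0385 = Kp, so the system is already at equilibrium.

no net change (already at equilibrium)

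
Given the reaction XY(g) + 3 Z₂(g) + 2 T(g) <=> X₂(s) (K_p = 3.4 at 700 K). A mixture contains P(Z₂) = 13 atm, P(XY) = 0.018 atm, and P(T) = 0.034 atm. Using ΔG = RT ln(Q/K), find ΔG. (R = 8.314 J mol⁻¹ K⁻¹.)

ΔG = 10.8 kJ/mol

(X₂ is a pure solid — omitted from Q_p.)
Q_p = 1 / (P(XY)·P(Z₂)³·P(T)²) = 1 / ((0.018)·(13)³·(0.034)²) = 21.9
ΔG = RT ln(Q_p/K_p) = (8.314 J mol⁻¹ K⁻¹)(700 K) × ln(21.9/3.4)
   = (5.820 kJ/mol)(1.863) = 10.8 kJ/mol
ΔG > 0, so the forward reaction is non-spontaneous (proceeds in reverse).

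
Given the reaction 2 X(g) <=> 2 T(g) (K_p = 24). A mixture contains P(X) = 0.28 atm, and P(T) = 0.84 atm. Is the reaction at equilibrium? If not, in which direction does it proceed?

Q_p = P(T)² / P(X)² = (0.84)² / (0.28)² = 9.0
Q_p = 9.0 < K_p = 24, so the forward reaction proceeds.

toward products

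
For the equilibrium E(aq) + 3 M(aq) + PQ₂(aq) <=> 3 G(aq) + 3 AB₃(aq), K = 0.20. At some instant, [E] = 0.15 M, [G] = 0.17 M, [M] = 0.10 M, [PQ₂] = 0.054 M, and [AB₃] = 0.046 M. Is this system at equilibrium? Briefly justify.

no; Q < K, reaction proceeds forward

Q = [G]³·[AB₃]³ / ([E]·[M]³·[PQ₂]) = (0.17)³·(0.046)³ / ((0.15)·(0.10)³·(0.054)) = 0.059
Q = 0.059 < K = 0.20: net forward reaction.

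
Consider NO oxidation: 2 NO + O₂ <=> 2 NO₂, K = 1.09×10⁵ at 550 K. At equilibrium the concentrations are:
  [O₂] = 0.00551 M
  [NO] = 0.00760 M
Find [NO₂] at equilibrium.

At equilibrium, K = [NO₂]² / ([NO]²·[O₂]) = 1.09×10⁵.
([NO₂])² / ((0.00760)²·(0.00551)) = 1.09×10⁵
[NO₂]² = 0.0347 ⇒ [NO₂] = 0.186 M

[NO₂] = 0.186 M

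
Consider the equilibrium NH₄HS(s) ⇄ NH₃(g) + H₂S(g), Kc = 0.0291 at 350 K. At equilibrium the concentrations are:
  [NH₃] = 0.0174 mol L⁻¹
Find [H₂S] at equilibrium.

(NH₄HS is a pure solid — omitted from Kc.)
At equilibrium, Kc = [NH₃]·[H₂S] = 0.0291.
(0.0174)·([H₂S]) = 0.0291
[H₂S] = 1.67 mol L⁻¹

[H₂S] = 1.67 mol L⁻¹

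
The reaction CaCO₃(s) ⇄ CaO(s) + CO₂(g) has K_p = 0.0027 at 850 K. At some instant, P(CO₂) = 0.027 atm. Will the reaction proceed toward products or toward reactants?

toward reactants

(CaCO₃, CaO are pure solids — omitted from Q_p.)
Q_p = P(CO₂) = 0.027
Q_p = 0.027 > K_p = 0.0027, so the reverse reaction proceeds.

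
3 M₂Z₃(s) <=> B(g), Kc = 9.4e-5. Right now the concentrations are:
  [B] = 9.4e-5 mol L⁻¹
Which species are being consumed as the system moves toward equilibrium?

(M₂Z₃ is a pure solid — omitted from Qc.)
Qc = [B] = 9.4e-5
Qc = 9.4e-5 = Kc; the system is at equilibrium.

none (at equilibrium)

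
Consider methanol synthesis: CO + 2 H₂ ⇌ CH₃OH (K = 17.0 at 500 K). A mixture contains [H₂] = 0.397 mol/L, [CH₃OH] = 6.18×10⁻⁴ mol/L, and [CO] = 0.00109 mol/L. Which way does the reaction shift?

to the right

Q = [CH₃OH] / ([CO]·[H₂]²) = (6.18×10⁻⁴) / ((0.00109)·(0.397)²) = 3.60
Q = 3.60 < K = 17.0, so the forward reaction proceeds.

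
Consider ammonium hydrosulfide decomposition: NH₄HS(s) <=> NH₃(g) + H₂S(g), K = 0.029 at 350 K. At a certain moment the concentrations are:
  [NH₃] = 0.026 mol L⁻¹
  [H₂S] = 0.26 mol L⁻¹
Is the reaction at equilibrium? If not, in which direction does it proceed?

(NH₄HS is a pure solid — omitted from Q.)
Q = [NH₃]·[H₂S] = (0.026)·(0.26) = 0.0068
Q = 0.0068 < K = 0.029, so the forward reaction proceeds.

to the right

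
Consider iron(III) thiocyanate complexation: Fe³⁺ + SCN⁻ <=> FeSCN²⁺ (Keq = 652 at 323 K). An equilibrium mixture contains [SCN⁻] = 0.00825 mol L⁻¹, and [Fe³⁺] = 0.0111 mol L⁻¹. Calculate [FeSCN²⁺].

At equilibrium, Keq = [FeSCN²⁺] / ([Fe³⁺]·[SCN⁻]) = 652.
([FeSCN²⁺]) / ((0.0111)·(0.00825)) = 652
[FeSCN²⁺] = 0.0597 mol L⁻¹

[FeSCN²⁺] = 0.0597 mol L⁻¹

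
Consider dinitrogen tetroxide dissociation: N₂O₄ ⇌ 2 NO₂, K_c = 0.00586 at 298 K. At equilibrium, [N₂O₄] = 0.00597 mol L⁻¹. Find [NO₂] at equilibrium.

At equilibrium, K_c = [NO₂]² / [N₂O₄] = 0.00586.
([NO₂])² / (0.00597) = 0.00586
[NO₂]² = 3.50e-5 ⇒ [NO₂] = 0.00591 mol L⁻¹

[NO₂] = 0.00591 mol L⁻¹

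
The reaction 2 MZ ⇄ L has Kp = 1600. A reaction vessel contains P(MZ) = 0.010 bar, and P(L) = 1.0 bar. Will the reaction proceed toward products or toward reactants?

in the reverse direction

Qp = P(L) / P(MZ)² = (1.0) / (0.010)² = 10000
Qp = 10000 > Kp = 1600, so the reverse reaction proceeds.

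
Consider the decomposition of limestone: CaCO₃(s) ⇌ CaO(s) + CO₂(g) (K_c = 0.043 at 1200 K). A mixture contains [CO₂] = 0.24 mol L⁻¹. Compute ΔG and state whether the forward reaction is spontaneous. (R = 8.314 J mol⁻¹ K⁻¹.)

(CaCO₃, CaO are pure solids — omitted from Q_c.)
Q_c = [CO₂] = 0.240
ΔG = RT ln(Q_c/K_c) = (8.314 J mol⁻¹ K⁻¹)(1200 K) × ln(0.240/0.043)
   = (9.977 kJ/mol)(1.719) = 17.2 kJ/mol
ΔG > 0, so the forward reaction is non-spontaneous (proceeds in reverse).

ΔG = 17.2 kJ/mol; the forward reaction is non-spontaneous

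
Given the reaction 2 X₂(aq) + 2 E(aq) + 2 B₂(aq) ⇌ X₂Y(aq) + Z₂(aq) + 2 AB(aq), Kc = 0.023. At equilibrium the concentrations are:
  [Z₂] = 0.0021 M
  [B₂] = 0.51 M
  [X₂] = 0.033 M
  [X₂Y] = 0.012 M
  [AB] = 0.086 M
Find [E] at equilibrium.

[E] = 0.17 M

At equilibrium, Kc = [X₂Y]·[Z₂]·[AB]² / ([X₂]²·[E]²·[B₂]²) = 0.023.
(0.012)·(0.0021)·(0.086)² / ((0.033)²·([E])²·(0.51)²) = 0.023
[E]² = 0.0286 ⇒ [E] = 0.17 M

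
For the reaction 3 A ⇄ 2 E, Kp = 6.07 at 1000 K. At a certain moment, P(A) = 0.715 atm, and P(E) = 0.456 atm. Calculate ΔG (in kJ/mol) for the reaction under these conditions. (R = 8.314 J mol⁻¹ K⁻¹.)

Qp = P(E)² / P(A)³ = (0.456)² / (0.715)³ = 0.569
ΔG = RT ln(Qp/Kp) = (8.314 J mol⁻¹ K⁻¹)(1000 K) × ln(0.569/6.07)
   = (8.314 kJ/mol)(-2.367) = -19.7 kJ/mol
ΔG < 0, so the forward reaction is spontaneous (proceeds forward).

ΔG = -19.7 kJ/mol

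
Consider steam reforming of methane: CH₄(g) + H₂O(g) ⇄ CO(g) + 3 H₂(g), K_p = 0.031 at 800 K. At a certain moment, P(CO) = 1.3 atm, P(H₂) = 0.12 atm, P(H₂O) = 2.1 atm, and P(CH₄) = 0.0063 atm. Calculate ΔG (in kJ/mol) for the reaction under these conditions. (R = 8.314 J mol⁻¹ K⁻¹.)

Q_p = P(CO)·P(H₂)³ / (P(CH₄)·P(H₂O)) = (1.3)·(0.12)³ / ((0.0063)·(2.1)) = 0.170
ΔG = RT ln(Q_p/K_p) = (8.314 J mol⁻¹ K⁻¹)(800 K) × ln(0.170/0.031)
   = (6.651 kJ/mol)(1.702) = 11.3 kJ/mol
ΔG > 0, so the forward reaction is non-spontaneous (proceeds in reverse).

ΔG = 11.3 kJ/mol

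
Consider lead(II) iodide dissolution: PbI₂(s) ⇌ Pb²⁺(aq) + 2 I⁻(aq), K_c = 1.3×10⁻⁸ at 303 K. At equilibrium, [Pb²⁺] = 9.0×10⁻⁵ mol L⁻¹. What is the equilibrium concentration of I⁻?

[I⁻] = 0.012 mol L⁻¹

(PbI₂ is a pure solid — omitted from K_c.)
At equilibrium, K_c = [Pb²⁺]·[I⁻]² = 1.3×10⁻⁸.
(9.0×10⁻⁵)·([I⁻])² = 1.3×10⁻⁸
[I⁻]² = 1.44×10⁻⁴ ⇒ [I⁻] = 0.012 mol L⁻¹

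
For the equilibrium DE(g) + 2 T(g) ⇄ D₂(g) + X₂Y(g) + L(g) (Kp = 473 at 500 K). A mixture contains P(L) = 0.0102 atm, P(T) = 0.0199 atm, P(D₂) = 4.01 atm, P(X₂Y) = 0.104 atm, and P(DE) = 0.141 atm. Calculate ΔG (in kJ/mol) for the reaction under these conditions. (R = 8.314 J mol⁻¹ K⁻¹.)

ΔG = -7.59 kJ/mol

Qp = P(D₂)·P(X₂Y)·P(L) / (P(DE)·P(T)²) = (4.01)·(0.104)·(0.0102) / ((0.141)·(0.0199)²) = 76.2
ΔG = RT ln(Qp/Kp) = (8.314 J mol⁻¹ K⁻¹)(500 K) × ln(76.2/473)
   = (4.157 kJ/mol)(-1.826) = -7.59 kJ/mol
ΔG < 0, so the forward reaction is spontaneous (proceeds forward).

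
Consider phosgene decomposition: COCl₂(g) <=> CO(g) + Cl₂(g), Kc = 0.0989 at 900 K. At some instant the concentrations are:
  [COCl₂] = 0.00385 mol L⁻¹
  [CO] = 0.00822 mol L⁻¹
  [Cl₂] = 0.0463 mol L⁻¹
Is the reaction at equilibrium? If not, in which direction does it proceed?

Qc = [CO]·[Cl₂] / [COCl₂] = (0.00822)·(0.0463) / (0.00385) = 0.0989
Qc = 0.0989 = Kc, so the system is already at equilibrium.

no net change (already at equilibrium)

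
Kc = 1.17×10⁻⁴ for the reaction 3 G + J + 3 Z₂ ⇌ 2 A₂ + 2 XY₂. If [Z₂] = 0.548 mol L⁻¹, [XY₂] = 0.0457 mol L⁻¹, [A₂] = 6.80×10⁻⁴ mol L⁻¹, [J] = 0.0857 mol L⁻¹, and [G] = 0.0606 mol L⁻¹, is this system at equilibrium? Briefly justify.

no; Q > K, reaction proceeds in reverse

Qc = [A₂]²·[XY₂]² / ([G]³·[J]·[Z₂]³) = (6.80×10⁻⁴)²·(0.0457)² / ((0.0606)³·(0.0857)·(0.548)³) = 3.08×10⁻⁴
Qc = 3.08×10⁻⁴ > Kc = 1.17×10⁻⁴: net reverse reaction.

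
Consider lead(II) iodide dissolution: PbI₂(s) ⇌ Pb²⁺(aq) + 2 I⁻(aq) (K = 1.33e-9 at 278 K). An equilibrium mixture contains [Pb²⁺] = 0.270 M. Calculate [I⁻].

[I⁻] = 7.02e-5 M

(PbI₂ is a pure solid — omitted from K.)
At equilibrium, K = [Pb²⁺]·[I⁻]² = 1.33e-9.
(0.270)·([I⁻])² = 1.33e-9
[I⁻]² = 4.93e-9 ⇒ [I⁻] = 7.02e-5 M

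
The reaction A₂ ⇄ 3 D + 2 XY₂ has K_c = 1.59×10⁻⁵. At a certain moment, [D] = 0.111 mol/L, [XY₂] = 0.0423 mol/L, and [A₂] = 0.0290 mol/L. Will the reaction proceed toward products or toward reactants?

Q_c = [D]³·[XY₂]² / [A₂] = (0.111)³·(0.0423)² / (0.0290) = 8.44×10⁻⁵
Q_c = 8.44×10⁻⁵ > K_c = 1.59×10⁻⁵, so the reverse reaction proceeds.

in the reverse direction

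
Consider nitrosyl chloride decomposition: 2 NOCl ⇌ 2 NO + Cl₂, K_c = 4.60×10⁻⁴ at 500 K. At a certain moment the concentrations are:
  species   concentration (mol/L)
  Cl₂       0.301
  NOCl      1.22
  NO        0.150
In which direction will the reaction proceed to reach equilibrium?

reverse (toward reactants)

Q_c = [NO]²·[Cl₂] / [NOCl]² = (0.150)²·(0.301) / (1.22)² = 0.00455
Q_c = 0.00455 > K_c = 4.60×10⁻⁴, so the reverse reaction proceeds.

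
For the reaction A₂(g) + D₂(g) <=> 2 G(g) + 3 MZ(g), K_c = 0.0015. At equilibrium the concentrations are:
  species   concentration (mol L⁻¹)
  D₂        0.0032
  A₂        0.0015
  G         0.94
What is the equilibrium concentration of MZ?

At equilibrium, K_c = [G]²·[MZ]³ / ([A₂]·[D₂]) = 0.0015.
(0.94)²·([MZ])³ / ((0.0015)·(0.0032)) = 0.0015
[MZ]³ = 8.15e-9 ⇒ [MZ] = 0.0020 mol L⁻¹

[MZ] = 0.0020 mol L⁻¹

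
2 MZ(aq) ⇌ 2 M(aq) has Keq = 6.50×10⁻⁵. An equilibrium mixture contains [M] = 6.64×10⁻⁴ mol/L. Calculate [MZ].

[MZ] = 0.0824 mol/L

At equilibrium, Keq = [M]² / [MZ]² = 6.50×10⁻⁵.
(6.64×10⁻⁴)² / ([MZ])² = 6.50×10⁻⁵
[MZ]² = 0.00678 ⇒ [MZ] = 0.0824 mol/L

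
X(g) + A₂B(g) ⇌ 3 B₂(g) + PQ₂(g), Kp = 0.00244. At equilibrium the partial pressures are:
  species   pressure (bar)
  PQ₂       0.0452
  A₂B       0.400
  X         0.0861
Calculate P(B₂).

P(B₂) = 0.123 bar

At equilibrium, Kp = P(B₂)³·P(PQ₂) / (P(X)·P(A₂B)) = 0.00244.
(P(B₂))³·(0.0452) / ((0.0861)·(0.400)) = 0.00244
P(B₂)³ = 0.00186 ⇒ P(B₂) = 0.123 bar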